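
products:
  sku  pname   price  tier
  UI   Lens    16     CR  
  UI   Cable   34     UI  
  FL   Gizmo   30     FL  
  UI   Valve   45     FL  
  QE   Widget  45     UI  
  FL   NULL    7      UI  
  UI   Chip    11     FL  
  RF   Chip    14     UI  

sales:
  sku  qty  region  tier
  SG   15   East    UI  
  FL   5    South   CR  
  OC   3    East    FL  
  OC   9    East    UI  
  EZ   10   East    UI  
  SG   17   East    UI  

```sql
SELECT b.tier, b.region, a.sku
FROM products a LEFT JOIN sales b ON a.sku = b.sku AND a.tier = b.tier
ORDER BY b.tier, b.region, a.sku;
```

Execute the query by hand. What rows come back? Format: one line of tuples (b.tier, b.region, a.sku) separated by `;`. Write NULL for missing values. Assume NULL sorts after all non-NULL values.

LEFT JOIN keeps every row from `products`; unmatched rows get NULL for `sales`'s columns.
Matching on a.sku = b.sku AND a.tier = b.tier.
Matched pairs: 0; unmatched a rows kept: 8.

(NULL, NULL, FL); (NULL, NULL, FL); (NULL, NULL, QE); (NULL, NULL, RF); (NULL, NULL, UI); (NULL, NULL, UI); (NULL, NULL, UI); (NULL, NULL, UI)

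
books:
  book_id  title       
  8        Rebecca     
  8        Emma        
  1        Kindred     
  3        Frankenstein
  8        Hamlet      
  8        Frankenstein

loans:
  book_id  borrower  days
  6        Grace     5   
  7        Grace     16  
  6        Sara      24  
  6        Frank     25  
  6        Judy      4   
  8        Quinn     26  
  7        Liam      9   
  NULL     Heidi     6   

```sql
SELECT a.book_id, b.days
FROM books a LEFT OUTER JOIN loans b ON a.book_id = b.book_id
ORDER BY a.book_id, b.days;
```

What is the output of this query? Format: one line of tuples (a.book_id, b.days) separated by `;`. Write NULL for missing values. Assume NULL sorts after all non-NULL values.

LEFT JOIN keeps every row from `books`; unmatched rows get NULL for `loans`'s columns.
Matching on a.book_id = b.book_id. A NULL in a compared column never satisfies the condition.
Matched pairs: 4; unmatched a rows kept: 2.

(1, NULL); (3, NULL); (8, 26); (8, 26); (8, 26); (8, 26)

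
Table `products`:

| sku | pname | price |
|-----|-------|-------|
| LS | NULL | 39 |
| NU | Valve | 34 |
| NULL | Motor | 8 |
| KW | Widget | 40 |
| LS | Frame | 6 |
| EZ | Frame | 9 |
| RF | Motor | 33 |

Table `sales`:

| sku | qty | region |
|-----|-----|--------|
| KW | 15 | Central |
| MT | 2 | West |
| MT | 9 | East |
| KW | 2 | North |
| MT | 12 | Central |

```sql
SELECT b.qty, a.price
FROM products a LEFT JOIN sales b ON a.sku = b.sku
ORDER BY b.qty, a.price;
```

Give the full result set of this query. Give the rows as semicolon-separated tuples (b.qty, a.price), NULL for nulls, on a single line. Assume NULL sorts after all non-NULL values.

LEFT JOIN keeps every row from `products`; unmatched rows get NULL for `sales`'s columns.
Matching on a.sku = b.sku. A NULL in a compared column never satisfies the condition.
Matched pairs: 2; unmatched a rows kept: 6.

(2, 40); (15, 40); (NULL, 6); (NULL, 8); (NULL, 9); (NULL, 33); (NULL, 34); (NULL, 39)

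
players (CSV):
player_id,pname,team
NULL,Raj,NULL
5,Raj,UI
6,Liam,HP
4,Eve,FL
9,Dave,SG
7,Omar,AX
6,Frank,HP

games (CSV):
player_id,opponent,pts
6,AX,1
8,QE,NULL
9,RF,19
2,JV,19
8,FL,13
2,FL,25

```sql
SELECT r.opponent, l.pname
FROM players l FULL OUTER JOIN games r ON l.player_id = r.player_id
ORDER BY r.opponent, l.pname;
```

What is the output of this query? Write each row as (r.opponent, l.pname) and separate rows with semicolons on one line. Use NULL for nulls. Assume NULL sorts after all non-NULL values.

FULL OUTER JOIN keeps every row from both sides; unmatched rows get NULL for the other side's columns.
Matching on l.player_id = r.player_id. A NULL in a compared column never satisfies the condition.
- l (player_id=NULL) has no partner → padded with NULL.
- l (player_id=5) has no partner → padded with NULL.
- l (player_id=6) pairs with 1 row(s) of r.
- l (player_id=4) has no partner → padded with NULL.
- l (player_id=9) pairs with 1 row(s) of r.
- l (player_id=7) has no partner → padded with NULL.
- l (player_id=6) pairs with 1 row(s) of r.
- plus 4 unmatched r row(s), each kept with NULL l columns.

(AX, Frank); (AX, Liam); (FL, NULL); (FL, NULL); (JV, NULL); (QE, NULL); (RF, Dave); (NULL, Eve); (NULL, Omar); (NULL, Raj); (NULL, Raj)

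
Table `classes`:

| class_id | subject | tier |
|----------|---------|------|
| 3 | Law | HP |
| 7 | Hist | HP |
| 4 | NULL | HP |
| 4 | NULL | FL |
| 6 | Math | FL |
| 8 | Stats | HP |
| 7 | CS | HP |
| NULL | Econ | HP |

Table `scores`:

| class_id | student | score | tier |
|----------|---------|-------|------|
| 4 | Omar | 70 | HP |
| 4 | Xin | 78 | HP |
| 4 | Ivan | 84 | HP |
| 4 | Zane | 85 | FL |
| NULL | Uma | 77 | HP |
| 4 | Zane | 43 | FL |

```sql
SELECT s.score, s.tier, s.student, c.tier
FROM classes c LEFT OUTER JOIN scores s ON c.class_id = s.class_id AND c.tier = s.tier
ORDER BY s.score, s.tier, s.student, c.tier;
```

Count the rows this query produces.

11

LEFT JOIN keeps every row from `classes`; unmatched rows get NULL for `scores`'s columns.
Matching on c.class_id = s.class_id AND c.tier = s.tier. A NULL in a compared column never satisfies the condition.
Matched pairs: 5; unmatched c rows kept: 6.
Total: 5 matched + 6 padded = 11 rows.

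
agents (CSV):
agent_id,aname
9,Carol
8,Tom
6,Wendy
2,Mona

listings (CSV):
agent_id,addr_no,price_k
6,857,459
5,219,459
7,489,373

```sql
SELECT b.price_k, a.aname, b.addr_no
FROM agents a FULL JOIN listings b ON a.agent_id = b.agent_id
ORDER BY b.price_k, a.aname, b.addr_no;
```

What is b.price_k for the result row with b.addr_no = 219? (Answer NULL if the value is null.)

FULL OUTER JOIN keeps every row from both sides; unmatched rows get NULL for the other side's columns.
Matching on a.agent_id = b.agent_id.
- a (agent_id=9) has no partner → padded with NULL.
- a (agent_id=8) has no partner → padded with NULL.
- a (agent_id=6) pairs with 1 row(s) of b.
- a (agent_id=2) has no partner → padded with NULL.
- plus 2 unmatched b row(s), each kept with NULL a columns.

459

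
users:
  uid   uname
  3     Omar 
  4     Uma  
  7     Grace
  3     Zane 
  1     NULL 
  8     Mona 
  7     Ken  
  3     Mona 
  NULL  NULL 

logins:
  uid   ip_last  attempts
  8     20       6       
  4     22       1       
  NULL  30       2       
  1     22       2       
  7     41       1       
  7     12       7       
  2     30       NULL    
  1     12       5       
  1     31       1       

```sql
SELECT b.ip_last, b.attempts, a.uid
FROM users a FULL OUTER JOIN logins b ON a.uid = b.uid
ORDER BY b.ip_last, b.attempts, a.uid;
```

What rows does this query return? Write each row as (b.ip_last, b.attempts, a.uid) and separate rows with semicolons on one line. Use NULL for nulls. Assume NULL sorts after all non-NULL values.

(12, 5, 1); (12, 7, 7); (12, 7, 7); (20, 6, 8); (22, 1, 4); (22, 2, 1); (30, 2, NULL); (30, NULL, NULL); (31, 1, 1); (41, 1, 7); (41, 1, 7); (NULL, NULL, 3); (NULL, NULL, 3); (NULL, NULL, 3); (NULL, NULL, NULL)

FULL OUTER JOIN keeps every row from both sides; unmatched rows get NULL for the other side's columns.
Matching on a.uid = b.uid. A NULL in a compared column never satisfies the condition.
- a row (uid=3): no match → kept, b columns NULL.
- a row (uid=4): matches 1 b row(s) → 1 output row(s).
- a row (uid=7): matches 2 b row(s) → 2 output row(s).
- a row (uid=3): no match → kept, b columns NULL.
- a row (uid=1): matches 3 b row(s) → 3 output row(s).
- a row (uid=8): matches 1 b row(s) → 1 output row(s).
- a row (uid=7): matches 2 b row(s) → 2 output row(s).
- a row (uid=3): no match → kept, b columns NULL.
- a row (uid=NULL): no match → kept, b columns NULL.
- 2 row(s) from b found no a partner → padded with NULL.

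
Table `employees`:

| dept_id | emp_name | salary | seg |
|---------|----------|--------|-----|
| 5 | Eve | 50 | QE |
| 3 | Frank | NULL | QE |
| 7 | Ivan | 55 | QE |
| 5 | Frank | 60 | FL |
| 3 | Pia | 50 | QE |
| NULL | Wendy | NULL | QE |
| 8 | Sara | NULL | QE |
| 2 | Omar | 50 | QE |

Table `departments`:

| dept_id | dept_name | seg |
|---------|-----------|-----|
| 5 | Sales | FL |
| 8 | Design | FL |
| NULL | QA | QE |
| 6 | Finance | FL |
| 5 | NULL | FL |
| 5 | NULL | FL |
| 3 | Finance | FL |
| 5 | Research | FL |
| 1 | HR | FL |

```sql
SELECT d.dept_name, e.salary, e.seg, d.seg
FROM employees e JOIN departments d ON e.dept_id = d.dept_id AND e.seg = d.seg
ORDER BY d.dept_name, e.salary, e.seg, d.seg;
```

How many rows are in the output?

4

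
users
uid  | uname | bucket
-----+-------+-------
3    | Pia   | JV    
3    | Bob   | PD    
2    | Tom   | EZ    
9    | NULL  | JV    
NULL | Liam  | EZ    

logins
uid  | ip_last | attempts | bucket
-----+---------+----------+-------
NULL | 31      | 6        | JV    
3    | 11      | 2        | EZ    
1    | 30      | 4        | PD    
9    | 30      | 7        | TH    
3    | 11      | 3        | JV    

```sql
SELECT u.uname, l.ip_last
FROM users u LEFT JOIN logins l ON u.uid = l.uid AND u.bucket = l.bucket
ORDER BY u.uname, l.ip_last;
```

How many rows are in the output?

5

LEFT JOIN keeps every row from `users`; unmatched rows get NULL for `logins`'s columns.
Matching on u.uid = l.uid AND u.bucket = l.bucket. A NULL in a compared column never satisfies the condition.
- uid=3, bucket=JV: 1 matching l row(s), so 1 row(s) emitted.
- uid=3, bucket=PD: no l row matches, row kept with l columns NULL.
- uid=2, bucket=EZ: no l row matches, row kept with l columns NULL.
- uid=9, bucket=JV: no l row matches, row kept with l columns NULL.
- uid=NULL, bucket=EZ: no l row matches, row kept with l columns NULL.
Total: 1 matched + 4 padded = 5 rows.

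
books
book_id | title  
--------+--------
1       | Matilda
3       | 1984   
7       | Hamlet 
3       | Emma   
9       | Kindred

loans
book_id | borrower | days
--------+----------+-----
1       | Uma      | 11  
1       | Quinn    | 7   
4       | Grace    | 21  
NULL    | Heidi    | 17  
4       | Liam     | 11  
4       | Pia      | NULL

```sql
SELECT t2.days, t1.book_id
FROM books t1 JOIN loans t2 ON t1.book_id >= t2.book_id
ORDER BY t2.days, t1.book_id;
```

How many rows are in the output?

INNER JOIN keeps only pairs where the ON condition holds.
Matching on t1.book_id >= t2.book_id. A NULL in a compared column never satisfies the condition.
Matched pairs: 16.
Total: 16 rows.

16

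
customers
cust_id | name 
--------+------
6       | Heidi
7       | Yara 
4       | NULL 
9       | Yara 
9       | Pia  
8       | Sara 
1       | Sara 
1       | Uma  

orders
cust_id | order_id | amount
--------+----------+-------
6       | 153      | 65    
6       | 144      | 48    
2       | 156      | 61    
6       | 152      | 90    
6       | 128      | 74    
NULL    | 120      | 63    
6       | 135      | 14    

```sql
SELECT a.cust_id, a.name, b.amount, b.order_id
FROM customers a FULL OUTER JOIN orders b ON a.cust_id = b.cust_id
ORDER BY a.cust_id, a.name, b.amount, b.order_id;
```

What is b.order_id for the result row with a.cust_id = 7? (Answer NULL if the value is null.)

NULL

FULL OUTER JOIN keeps every row from both sides; unmatched rows get NULL for the other side's columns.
Matching on a.cust_id = b.cust_id. A NULL in a compared column never satisfies the condition.
Matched pairs: 5; unmatched a rows kept: 7; unmatched b rows kept: 2.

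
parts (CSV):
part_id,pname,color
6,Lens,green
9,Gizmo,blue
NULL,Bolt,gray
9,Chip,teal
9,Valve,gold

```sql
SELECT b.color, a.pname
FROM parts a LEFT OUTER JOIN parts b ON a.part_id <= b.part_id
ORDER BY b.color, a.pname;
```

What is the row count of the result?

14

LEFT JOIN keeps every row from `parts a`; unmatched rows get NULL for `parts b`'s columns.
Matching on a.part_id <= b.part_id. A NULL in a compared column never satisfies the condition.
- a[0] part_id=6 → 4 match(es) in b → 4 row(s).
- a[1] part_id=9 → 3 match(es) in b → 3 row(s).
- a[2] part_id=NULL → no match; kept with NULLs on the b side.
- a[3] part_id=9 → 3 match(es) in b → 3 row(s).
- a[4] part_id=9 → 3 match(es) in b → 3 row(s).
Total: 13 matched + 1 padded = 14 rows.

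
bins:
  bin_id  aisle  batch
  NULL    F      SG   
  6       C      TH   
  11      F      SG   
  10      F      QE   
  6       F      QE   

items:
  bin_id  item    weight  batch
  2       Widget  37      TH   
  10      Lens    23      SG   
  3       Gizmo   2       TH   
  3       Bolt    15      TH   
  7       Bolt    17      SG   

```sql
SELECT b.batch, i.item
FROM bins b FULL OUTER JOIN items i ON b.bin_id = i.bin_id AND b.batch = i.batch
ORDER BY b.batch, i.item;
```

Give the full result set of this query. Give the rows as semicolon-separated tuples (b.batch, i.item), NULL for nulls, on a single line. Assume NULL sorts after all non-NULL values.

(QE, NULL); (QE, NULL); (SG, NULL); (SG, NULL); (TH, NULL); (NULL, Bolt); (NULL, Bolt); (NULL, Gizmo); (NULL, Lens); (NULL, Widget)

FULL OUTER JOIN keeps every row from both sides; unmatched rows get NULL for the other side's columns.
Matching on b.bin_id = i.bin_id AND b.batch = i.batch. A NULL in a compared column never satisfies the condition.
- b[0] bin_id=NULL, batch=SG → no match; kept with NULLs on the i side.
- b[1] bin_id=6, batch=TH → no match; kept with NULLs on the i side.
- b[2] bin_id=11, batch=SG → no match; kept with NULLs on the i side.
- b[3] bin_id=10, batch=QE → no match; kept with NULLs on the i side.
- b[4] bin_id=6, batch=QE → no match; kept with NULLs on the i side.
- 5 i row(s) had no b match → kept, b columns NULL.
After projecting and ordering:
b.batch | i.item
QE | NULL
QE | NULL
SG | NULL
SG | NULL
TH | NULL
NULL | Bolt
NULL | Bolt
NULL | Gizmo
NULL | Lens
NULL | Widget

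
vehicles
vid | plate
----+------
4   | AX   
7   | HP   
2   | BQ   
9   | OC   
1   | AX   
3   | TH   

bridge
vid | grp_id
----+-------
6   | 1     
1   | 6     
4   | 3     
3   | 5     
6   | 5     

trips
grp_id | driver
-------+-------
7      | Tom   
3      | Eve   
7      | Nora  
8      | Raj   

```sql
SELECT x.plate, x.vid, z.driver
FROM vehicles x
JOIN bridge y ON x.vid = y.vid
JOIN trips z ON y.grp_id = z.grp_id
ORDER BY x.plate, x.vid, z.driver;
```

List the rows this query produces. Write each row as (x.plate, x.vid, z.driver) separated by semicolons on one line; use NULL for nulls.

(AX, 4, Eve)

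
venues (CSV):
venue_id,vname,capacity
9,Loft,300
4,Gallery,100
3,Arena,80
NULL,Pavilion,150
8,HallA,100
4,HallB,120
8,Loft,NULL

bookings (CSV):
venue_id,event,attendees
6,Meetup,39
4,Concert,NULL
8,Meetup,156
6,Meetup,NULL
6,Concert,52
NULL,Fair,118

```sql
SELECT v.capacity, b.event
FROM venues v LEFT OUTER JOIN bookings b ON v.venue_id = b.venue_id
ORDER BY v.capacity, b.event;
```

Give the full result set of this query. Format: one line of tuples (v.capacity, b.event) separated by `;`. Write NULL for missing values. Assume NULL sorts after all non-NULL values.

(80, NULL); (100, Concert); (100, Meetup); (120, Concert); (150, NULL); (300, NULL); (NULL, Meetup)

LEFT JOIN keeps every row from `venues`; unmatched rows get NULL for `bookings`'s columns.
Matching on v.venue_id = b.venue_id. A NULL in a compared column never satisfies the condition.
- venue_id=9: no b row matches, row kept with b columns NULL.
- venue_id=4: 1 matching b row(s), so 1 row(s) emitted.
- venue_id=3: no b row matches, row kept with b columns NULL.
- venue_id=NULL: no b row matches, row kept with b columns NULL.
- venue_id=8: 1 matching b row(s), so 1 row(s) emitted.
- venue_id=4: 1 matching b row(s), so 1 row(s) emitted.
- venue_id=8: 1 matching b row(s), so 1 row(s) emitted.
After projecting and ordering:
v.capacity | b.event
80 | NULL
100 | Concert
100 | Meetup
120 | Concert
150 | NULL
300 | NULL
NULL | Meetup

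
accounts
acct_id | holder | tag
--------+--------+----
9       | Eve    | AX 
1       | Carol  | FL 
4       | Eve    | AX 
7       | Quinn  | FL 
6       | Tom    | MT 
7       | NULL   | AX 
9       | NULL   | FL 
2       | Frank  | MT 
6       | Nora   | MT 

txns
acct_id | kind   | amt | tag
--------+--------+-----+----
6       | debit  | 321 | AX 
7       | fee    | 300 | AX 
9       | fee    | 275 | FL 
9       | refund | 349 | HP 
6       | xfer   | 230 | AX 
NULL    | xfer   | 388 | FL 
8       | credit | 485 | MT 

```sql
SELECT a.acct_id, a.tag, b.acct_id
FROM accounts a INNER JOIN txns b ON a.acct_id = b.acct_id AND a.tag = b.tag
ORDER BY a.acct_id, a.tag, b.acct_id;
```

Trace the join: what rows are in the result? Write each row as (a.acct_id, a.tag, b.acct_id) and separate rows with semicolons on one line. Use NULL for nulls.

INNER JOIN keeps only pairs where the ON condition holds.
Matching on a.acct_id = b.acct_id AND a.tag = b.tag. A NULL in a compared column never satisfies the condition.
Matched pairs: 2.

(7, AX, 7); (9, FL, 9)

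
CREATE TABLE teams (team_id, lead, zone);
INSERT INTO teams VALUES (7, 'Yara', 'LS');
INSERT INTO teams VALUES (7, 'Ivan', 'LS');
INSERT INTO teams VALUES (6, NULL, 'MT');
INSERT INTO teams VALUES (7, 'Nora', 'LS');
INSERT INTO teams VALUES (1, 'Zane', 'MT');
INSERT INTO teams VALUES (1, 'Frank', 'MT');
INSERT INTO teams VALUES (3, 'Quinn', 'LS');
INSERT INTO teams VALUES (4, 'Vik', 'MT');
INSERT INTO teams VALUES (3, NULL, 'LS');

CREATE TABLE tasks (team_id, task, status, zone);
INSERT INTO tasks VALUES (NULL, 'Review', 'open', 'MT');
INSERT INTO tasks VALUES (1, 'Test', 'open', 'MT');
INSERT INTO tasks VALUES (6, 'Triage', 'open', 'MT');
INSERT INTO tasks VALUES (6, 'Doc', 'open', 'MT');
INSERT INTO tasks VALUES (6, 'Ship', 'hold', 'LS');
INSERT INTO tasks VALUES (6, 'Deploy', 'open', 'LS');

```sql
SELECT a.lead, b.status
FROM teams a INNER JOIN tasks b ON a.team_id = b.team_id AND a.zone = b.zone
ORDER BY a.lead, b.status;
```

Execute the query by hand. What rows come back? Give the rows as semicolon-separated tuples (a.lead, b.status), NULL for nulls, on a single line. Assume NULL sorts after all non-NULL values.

(Frank, open); (Zane, open); (NULL, open); (NULL, open)

INNER JOIN keeps only pairs where the ON condition holds.
Matching on a.team_id = b.team_id AND a.zone = b.zone. A NULL in a compared column never satisfies the condition.
Matched pairs: 4.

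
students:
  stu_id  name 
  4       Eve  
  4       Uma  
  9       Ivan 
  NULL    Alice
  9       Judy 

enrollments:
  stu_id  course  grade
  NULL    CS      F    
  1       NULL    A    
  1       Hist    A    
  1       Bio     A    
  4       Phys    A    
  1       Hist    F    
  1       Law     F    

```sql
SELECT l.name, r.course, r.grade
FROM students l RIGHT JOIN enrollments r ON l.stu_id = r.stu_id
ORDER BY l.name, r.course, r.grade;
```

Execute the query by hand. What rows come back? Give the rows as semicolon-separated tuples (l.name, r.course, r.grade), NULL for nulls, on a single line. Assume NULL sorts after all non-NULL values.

RIGHT JOIN keeps every row from `enrollments`; unmatched rows get NULL for `students`'s columns.
Matching on l.stu_id = r.stu_id. A NULL in a compared column never satisfies the condition.
Matched pairs: 2; unmatched r rows kept: 6.

(Eve, Phys, A); (Uma, Phys, A); (NULL, Bio, A); (NULL, CS, F); (NULL, Hist, A); (NULL, Hist, F); (NULL, Law, F); (NULL, NULL, A)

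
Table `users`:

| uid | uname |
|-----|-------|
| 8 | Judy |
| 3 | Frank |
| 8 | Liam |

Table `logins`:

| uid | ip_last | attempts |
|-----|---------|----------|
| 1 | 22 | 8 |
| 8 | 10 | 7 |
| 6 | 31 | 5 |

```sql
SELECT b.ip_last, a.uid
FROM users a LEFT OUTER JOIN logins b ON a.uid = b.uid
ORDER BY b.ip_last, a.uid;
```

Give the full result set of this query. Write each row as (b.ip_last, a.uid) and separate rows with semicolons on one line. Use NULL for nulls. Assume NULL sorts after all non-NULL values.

(10, 8); (10, 8); (NULL, 3)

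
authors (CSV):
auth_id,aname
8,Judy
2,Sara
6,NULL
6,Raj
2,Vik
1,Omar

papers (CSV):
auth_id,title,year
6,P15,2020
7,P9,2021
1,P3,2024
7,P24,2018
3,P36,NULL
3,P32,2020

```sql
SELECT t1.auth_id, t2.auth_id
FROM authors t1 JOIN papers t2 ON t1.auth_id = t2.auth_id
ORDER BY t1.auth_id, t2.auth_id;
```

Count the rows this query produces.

3

INNER JOIN keeps only pairs where the ON condition holds.
Matching on t1.auth_id = t2.auth_id.
- t1 row (auth_id=8): no match → dropped.
- t1 row (auth_id=2): no match → dropped.
- t1 row (auth_id=6): matches 1 t2 row(s) → 1 output row(s).
- t1 row (auth_id=6): matches 1 t2 row(s) → 1 output row(s).
- t1 row (auth_id=2): no match → dropped.
- t1 row (auth_id=1): matches 1 t2 row(s) → 1 output row(s).
Total: 3 rows.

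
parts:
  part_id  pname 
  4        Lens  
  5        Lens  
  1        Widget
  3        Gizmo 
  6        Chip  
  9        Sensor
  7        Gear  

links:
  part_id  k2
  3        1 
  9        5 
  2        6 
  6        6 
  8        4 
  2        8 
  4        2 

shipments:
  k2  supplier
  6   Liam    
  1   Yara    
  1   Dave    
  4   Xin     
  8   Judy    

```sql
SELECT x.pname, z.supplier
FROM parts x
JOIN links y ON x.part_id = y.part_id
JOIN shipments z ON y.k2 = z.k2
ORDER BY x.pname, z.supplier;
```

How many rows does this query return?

3

Evaluate left to right. First `parts x INNER JOIN links y` on part_id: 4 row(s).
Then INNER JOIN `shipments z` on k2: keep only rows whose y.k2 appears in z.
Result: 3 row(s).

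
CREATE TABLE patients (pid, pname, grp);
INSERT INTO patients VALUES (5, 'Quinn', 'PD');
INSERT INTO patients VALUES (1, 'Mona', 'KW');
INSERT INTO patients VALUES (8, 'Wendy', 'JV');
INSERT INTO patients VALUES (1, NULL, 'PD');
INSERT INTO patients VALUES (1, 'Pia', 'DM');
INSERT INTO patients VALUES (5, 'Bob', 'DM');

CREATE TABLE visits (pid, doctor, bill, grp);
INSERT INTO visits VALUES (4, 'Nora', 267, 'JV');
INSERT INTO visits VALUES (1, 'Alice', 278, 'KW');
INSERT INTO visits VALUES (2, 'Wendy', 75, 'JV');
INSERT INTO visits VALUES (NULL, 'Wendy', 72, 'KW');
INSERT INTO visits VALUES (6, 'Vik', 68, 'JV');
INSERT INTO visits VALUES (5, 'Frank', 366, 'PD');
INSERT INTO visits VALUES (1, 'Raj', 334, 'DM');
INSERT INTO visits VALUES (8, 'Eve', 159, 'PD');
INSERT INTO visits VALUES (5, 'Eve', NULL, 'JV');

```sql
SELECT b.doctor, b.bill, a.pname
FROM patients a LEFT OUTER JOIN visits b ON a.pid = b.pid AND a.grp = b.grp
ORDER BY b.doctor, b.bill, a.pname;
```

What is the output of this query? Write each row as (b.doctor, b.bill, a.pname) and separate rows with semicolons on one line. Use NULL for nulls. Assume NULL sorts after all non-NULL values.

LEFT JOIN keeps every row from `patients`; unmatched rows get NULL for `visits`'s columns.
Matching on a.pid = b.pid AND a.grp = b.grp. A NULL in a compared column never satisfies the condition.
- a (pid=5, grp=PD) pairs with 1 row(s) of b.
- a (pid=1, grp=KW) pairs with 1 row(s) of b.
- a (pid=8, grp=JV) has no partner → padded with NULL.
- a (pid=1, grp=PD) has no partner → padded with NULL.
- a (pid=1, grp=DM) pairs with 1 row(s) of b.
- a (pid=5, grp=DM) has no partner → padded with NULL.
After projecting and ordering:
b.doctor | b.bill | a.pname
Alice | 278 | Mona
Frank | 366 | Quinn
Raj | 334 | Pia
NULL | NULL | Bob
NULL | NULL | Wendy
NULL | NULL | NULL

(Alice, 278, Mona); (Frank, 366, Quinn); (Raj, 334, Pia); (NULL, NULL, Bob); (NULL, NULL, Wendy); (NULL, NULL, NULL)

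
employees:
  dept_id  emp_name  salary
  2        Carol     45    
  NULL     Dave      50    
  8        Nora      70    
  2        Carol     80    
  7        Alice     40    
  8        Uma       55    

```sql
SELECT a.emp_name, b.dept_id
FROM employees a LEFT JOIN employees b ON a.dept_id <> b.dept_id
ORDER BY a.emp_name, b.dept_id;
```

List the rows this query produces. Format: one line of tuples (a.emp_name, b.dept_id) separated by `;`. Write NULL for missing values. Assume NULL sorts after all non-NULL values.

LEFT JOIN keeps every row from `employees a`; unmatched rows get NULL for `employees b`'s columns.
Matching on a.dept_id <> b.dept_id. A NULL in a compared column never satisfies the condition.
- dept_id=2: 3 matching b row(s), so 3 row(s) emitted.
- dept_id=NULL: no b row matches, row kept with b columns NULL.
- dept_id=8: 3 matching b row(s), so 3 row(s) emitted.
- dept_id=2: 3 matching b row(s), so 3 row(s) emitted.
- dept_id=7: 4 matching b row(s), so 4 row(s) emitted.
- dept_id=8: 3 matching b row(s), so 3 row(s) emitted.

(Alice, 2); (Alice, 2); (Alice, 8); (Alice, 8); (Carol, 7); (Carol, 7); (Carol, 8); (Carol, 8); (Carol, 8); (Carol, 8); (Dave, NULL); (Nora, 2); (Nora, 2); (Nora, 7); (Uma, 2); (Uma, 2); (Uma, 7)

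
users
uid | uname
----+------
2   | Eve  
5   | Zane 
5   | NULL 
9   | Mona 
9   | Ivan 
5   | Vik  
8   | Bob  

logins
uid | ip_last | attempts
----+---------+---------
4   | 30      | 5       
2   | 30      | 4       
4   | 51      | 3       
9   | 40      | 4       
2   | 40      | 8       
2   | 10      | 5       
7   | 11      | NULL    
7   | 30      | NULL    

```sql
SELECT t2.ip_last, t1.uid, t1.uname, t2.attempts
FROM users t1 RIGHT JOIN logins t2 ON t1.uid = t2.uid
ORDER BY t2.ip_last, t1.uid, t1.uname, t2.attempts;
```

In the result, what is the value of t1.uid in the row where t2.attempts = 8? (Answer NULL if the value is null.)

2

RIGHT JOIN keeps every row from `logins`; unmatched rows get NULL for `users`'s columns.
Matching on t1.uid = t2.uid.
- t1 row (uid=2): matches 3 t2 row(s) → 3 output row(s).
- t1 row (uid=5): no match.
- t1 row (uid=5): no match.
- t1 row (uid=9): matches 1 t2 row(s) → 1 output row(s).
- t1 row (uid=9): matches 1 t2 row(s) → 1 output row(s).
- t1 row (uid=5): no match.
- t1 row (uid=8): no match.
- 4 row(s) from t2 found no t1 partner → padded with NULL.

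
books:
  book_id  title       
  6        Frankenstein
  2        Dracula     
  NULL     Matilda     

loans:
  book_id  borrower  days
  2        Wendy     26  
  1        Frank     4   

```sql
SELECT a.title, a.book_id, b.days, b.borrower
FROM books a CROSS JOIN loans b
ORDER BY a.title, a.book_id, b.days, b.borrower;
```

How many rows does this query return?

6

CROSS JOIN pairs every row of `books` with every row of `loans`: 3 × 2 = 6 rows.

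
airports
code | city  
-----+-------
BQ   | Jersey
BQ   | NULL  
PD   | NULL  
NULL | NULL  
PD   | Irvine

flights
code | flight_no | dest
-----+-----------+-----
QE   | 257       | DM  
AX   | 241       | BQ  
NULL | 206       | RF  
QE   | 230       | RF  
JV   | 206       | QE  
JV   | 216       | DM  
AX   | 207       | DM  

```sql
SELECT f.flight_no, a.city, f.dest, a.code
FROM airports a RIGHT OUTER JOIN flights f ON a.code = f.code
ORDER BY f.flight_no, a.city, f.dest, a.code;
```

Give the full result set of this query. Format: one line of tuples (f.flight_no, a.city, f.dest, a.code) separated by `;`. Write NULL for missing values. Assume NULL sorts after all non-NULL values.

RIGHT JOIN keeps every row from `flights`; unmatched rows get NULL for `airports`'s columns.
Matching on a.code = f.code. A NULL in a compared column never satisfies the condition.
Matched pairs: 0; unmatched f rows kept: 7.

(206, NULL, QE, NULL); (206, NULL, RF, NULL); (207, NULL, DM, NULL); (216, NULL, DM, NULL); (230, NULL, RF, NULL); (241, NULL, BQ, NULL); (257, NULL, DM, NULL)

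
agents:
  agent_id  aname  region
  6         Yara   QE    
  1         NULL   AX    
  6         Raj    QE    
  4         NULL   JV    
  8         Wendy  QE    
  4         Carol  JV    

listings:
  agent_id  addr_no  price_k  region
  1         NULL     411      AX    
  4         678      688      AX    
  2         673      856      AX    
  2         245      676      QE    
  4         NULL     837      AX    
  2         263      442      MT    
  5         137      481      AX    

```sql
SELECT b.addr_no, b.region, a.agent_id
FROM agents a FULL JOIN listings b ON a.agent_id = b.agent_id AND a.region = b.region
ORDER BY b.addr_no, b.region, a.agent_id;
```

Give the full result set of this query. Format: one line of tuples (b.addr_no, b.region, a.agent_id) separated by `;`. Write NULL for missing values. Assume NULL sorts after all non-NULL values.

(137, AX, NULL); (245, QE, NULL); (263, MT, NULL); (673, AX, NULL); (678, AX, NULL); (NULL, AX, 1); (NULL, AX, NULL); (NULL, NULL, 4); (NULL, NULL, 4); (NULL, NULL, 6); (NULL, NULL, 6); (NULL, NULL, 8)

FULL OUTER JOIN keeps every row from both sides; unmatched rows get NULL for the other side's columns.
Matching on a.agent_id = b.agent_id AND a.region = b.region.
- a[0] agent_id=6, region=QE → no match; kept with NULLs on the b side.
- a[1] agent_id=1, region=AX → 1 match(es) in b → 1 row(s).
- a[2] agent_id=6, region=QE → no match; kept with NULLs on the b side.
- a[3] agent_id=4, region=JV → no match; kept with NULLs on the b side.
- a[4] agent_id=8, region=QE → no match; kept with NULLs on the b side.
- a[5] agent_id=4, region=JV → no match; kept with NULLs on the b side.
- plus 6 unmatched b row(s), each kept with NULL a columns.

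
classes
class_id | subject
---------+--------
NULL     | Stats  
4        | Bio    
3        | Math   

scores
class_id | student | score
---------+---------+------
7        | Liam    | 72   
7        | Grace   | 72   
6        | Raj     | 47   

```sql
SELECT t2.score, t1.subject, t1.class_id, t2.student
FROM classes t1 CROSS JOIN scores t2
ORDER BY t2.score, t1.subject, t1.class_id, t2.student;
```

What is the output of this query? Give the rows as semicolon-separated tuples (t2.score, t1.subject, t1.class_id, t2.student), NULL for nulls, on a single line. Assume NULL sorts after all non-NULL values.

(47, Bio, 4, Raj); (47, Math, 3, Raj); (47, Stats, NULL, Raj); (72, Bio, 4, Grace); (72, Bio, 4, Liam); (72, Math, 3, Grace); (72, Math, 3, Liam); (72, Stats, NULL, Grace); (72, Stats, NULL, Liam)

CROSS JOIN pairs every row of `classes` with every row of `scores`: 3 × 3 = 9 rows.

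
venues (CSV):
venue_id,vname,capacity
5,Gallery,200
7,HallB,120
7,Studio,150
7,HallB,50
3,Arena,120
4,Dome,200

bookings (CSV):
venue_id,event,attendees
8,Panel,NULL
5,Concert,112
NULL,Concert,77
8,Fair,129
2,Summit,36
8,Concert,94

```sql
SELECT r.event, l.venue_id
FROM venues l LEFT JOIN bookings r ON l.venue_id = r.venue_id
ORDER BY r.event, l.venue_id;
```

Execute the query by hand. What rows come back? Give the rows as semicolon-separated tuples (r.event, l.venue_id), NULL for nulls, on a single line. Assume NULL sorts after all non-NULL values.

(Concert, 5); (NULL, 3); (NULL, 4); (NULL, 7); (NULL, 7); (NULL, 7)

LEFT JOIN keeps every row from `venues`; unmatched rows get NULL for `bookings`'s columns.
Matching on l.venue_id = r.venue_id. A NULL in a compared column never satisfies the condition.
- l row (venue_id=5): matches 1 r row(s) → 1 output row(s).
- l row (venue_id=7): no match → kept, r columns NULL.
- l row (venue_id=7): no match → kept, r columns NULL.
- l row (venue_id=7): no match → kept, r columns NULL.
- l row (venue_id=3): no match → kept, r columns NULL.
- l row (venue_id=4): no match → kept, r columns NULL.
After projecting and ordering:
r.event | l.venue_id
Concert | 5
NULL | 3
NULL | 4
NULL | 7
NULL | 7
NULL | 7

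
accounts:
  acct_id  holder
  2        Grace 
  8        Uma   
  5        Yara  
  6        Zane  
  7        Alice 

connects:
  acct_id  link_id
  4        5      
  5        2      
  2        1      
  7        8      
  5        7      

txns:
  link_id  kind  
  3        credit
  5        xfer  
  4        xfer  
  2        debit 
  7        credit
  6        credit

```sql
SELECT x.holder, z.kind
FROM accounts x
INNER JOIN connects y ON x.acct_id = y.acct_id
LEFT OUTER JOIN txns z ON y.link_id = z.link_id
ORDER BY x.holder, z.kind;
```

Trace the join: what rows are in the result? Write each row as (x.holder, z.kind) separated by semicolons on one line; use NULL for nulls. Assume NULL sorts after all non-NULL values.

Evaluate left to right. First `accounts x INNER JOIN connects y` on acct_id: 4 row(s).
Then LEFT JOIN `txns z` on link_id: each of those 4 rows is kept; rows whose y.link_id has no match in z get NULL for z's columns.

(Alice, NULL); (Grace, NULL); (Yara, credit); (Yara, debit)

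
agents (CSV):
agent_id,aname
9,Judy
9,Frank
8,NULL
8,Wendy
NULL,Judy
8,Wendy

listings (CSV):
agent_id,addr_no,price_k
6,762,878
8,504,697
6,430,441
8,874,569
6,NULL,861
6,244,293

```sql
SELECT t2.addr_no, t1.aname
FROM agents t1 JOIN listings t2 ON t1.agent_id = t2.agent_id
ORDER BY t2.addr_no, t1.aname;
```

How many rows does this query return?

6

INNER JOIN keeps only pairs where the ON condition holds.
Matching on t1.agent_id = t2.agent_id. A NULL in a compared column never satisfies the condition.
Matched pairs: 6.
Total: 6 rows.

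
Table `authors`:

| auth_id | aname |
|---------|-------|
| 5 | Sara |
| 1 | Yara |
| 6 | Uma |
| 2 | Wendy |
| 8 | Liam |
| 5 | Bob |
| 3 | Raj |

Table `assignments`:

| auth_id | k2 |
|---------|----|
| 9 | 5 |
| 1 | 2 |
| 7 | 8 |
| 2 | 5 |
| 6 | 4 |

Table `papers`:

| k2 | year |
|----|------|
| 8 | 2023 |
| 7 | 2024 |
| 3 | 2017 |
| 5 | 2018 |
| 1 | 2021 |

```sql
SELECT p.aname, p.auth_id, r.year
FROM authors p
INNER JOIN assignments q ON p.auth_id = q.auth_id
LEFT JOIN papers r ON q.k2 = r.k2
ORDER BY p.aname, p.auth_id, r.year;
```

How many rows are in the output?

Joins associate left-to-right: authors INNER JOIN assignments on auth_id gives 3 intermediate row(s).
Then LEFT JOIN `papers r` on k2: each of those 3 rows is kept; rows whose q.k2 has no match in r get NULL for r's columns.
Result: 3 row(s).

3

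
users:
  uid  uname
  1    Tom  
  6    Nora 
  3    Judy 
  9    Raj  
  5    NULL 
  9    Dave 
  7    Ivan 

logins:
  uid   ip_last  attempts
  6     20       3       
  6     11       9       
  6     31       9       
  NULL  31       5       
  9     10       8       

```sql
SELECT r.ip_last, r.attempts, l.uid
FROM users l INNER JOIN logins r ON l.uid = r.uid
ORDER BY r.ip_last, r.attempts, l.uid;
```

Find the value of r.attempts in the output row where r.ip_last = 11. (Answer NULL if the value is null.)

9

INNER JOIN keeps only pairs where the ON condition holds.
Matching on l.uid = r.uid. A NULL in a compared column never satisfies the condition.
Matched pairs: 5.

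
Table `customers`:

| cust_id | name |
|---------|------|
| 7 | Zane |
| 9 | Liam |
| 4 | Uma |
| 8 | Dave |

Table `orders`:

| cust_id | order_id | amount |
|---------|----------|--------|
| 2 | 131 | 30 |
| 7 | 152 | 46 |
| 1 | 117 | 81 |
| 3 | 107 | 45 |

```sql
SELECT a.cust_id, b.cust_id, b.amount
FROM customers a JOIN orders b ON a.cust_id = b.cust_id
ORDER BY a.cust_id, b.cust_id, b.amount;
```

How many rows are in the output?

1

INNER JOIN keeps only pairs where the ON condition holds.
Matching on a.cust_id = b.cust_id.
Matched pairs: 1.
Total: 1 rows.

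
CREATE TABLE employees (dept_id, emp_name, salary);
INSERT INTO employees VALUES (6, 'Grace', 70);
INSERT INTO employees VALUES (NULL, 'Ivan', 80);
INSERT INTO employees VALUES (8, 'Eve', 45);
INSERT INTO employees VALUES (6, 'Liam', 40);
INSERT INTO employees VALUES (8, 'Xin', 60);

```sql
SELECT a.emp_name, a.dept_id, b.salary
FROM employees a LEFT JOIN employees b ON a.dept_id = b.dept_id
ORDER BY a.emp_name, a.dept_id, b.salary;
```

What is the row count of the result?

9

LEFT JOIN keeps every row from `employees a`; unmatched rows get NULL for `employees b`'s columns.
Matching on a.dept_id = b.dept_id. A NULL in a compared column never satisfies the condition.
- a row (dept_id=6): matches 2 b row(s) → 2 output row(s).
- a row (dept_id=NULL): no match → kept, b columns NULL.
- a row (dept_id=8): matches 2 b row(s) → 2 output row(s).
- a row (dept_id=6): matches 2 b row(s) → 2 output row(s).
- a row (dept_id=8): matches 2 b row(s) → 2 output row(s).
Total: 8 matched + 1 padded = 9 rows.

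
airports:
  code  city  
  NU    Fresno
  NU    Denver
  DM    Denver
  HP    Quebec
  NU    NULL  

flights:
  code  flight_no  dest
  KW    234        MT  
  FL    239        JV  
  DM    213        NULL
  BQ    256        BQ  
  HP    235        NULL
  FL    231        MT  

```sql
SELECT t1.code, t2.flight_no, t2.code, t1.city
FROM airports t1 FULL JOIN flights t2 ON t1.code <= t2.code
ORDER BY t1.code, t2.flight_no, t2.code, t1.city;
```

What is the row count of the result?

FULL OUTER JOIN keeps every row from both sides; unmatched rows get NULL for the other side's columns.
Matching on t1.code <= t2.code.
Matched pairs: 7; unmatched t1 rows kept: 3; unmatched t2 rows kept: 1.
Total: 7 matched + 4 padded = 11 rows.

11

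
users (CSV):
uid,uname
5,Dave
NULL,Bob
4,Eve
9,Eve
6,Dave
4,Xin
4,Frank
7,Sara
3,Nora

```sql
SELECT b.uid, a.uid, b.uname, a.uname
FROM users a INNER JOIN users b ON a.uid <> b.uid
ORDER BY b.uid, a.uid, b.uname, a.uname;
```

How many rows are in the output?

50

INNER JOIN keeps only pairs where the ON condition holds.
Matching on a.uid <> b.uid. A NULL in a compared column never satisfies the condition.
- a row (uid=5): matches 7 b row(s) → 7 output row(s).
- a row (uid=NULL): no match → dropped.
- a row (uid=4): matches 5 b row(s) → 5 output row(s).
- a row (uid=9): matches 7 b row(s) → 7 output row(s).
- a row (uid=6): matches 7 b row(s) → 7 output row(s).
- a row (uid=4): matches 5 b row(s) → 5 output row(s).
- a row (uid=4): matches 5 b row(s) → 5 output row(s).
- a row (uid=7): matches 7 b row(s) → 7 output row(s).
- a row (uid=3): matches 7 b row(s) → 7 output row(s).
Total: 50 rows.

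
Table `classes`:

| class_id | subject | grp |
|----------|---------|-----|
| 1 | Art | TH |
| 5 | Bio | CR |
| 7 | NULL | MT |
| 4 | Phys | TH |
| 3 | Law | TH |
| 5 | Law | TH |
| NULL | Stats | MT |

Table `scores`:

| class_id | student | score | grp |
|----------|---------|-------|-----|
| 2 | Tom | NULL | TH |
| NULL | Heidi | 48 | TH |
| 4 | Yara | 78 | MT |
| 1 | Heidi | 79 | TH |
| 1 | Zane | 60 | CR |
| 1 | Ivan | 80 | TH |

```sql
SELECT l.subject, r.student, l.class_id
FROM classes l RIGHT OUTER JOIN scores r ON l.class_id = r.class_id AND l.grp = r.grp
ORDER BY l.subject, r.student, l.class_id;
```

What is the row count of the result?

RIGHT JOIN keeps every row from `scores`; unmatched rows get NULL for `classes`'s columns.
Matching on l.class_id = r.class_id AND l.grp = r.grp. A NULL in a compared column never satisfies the condition.
- l[0] class_id=1, grp=TH → 2 match(es) in r → 2 row(s).
- l[1] class_id=5, grp=CR → no match.
- l[2] class_id=7, grp=MT → no match.
- l[3] class_id=4, grp=TH → no match.
- l[4] class_id=3, grp=TH → no match.
- l[5] class_id=5, grp=TH → no match.
- l[6] class_id=NULL, grp=MT → no match.
- 4 r row(s) had no l match → kept, l columns NULL.
Total: 2 matched + 4 padded = 6 rows.

6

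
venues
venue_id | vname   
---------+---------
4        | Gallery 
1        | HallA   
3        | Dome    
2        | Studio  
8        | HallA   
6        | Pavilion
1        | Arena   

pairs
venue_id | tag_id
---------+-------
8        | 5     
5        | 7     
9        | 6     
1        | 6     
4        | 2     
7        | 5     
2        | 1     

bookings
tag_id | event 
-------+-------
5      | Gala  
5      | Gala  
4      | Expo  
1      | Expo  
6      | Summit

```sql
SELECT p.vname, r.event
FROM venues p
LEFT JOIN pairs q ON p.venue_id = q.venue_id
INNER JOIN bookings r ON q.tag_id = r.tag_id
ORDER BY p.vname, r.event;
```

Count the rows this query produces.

5

Joins associate left-to-right: venues LEFT JOIN pairs on venue_id gives 7 intermediate row(s).
Then INNER JOIN `bookings r` on tag_id: keep only rows whose q.tag_id appears in r.
Result: 5 row(s).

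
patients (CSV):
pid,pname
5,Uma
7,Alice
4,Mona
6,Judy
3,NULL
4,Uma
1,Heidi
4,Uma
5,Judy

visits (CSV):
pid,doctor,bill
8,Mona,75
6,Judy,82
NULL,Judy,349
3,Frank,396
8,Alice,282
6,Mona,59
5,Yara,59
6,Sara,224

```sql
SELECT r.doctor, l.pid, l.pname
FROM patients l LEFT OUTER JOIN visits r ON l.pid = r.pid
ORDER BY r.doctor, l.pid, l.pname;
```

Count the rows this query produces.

11

LEFT JOIN keeps every row from `patients`; unmatched rows get NULL for `visits`'s columns.
Matching on l.pid = r.pid. A NULL in a compared column never satisfies the condition.
Matched pairs: 6; unmatched l rows kept: 5.
Total: 6 matched + 5 padded = 11 rows.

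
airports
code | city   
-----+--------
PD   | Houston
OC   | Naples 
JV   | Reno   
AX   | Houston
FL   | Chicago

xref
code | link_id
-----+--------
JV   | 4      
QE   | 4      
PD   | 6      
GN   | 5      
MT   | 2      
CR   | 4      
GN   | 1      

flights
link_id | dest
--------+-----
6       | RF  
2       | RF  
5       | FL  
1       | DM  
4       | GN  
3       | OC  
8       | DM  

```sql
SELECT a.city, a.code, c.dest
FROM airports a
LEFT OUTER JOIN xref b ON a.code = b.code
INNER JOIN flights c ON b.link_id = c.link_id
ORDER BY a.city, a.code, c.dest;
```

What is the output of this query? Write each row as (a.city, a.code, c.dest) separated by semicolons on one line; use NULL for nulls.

(Houston, PD, RF); (Reno, JV, GN)

Step 1 — a LEFT JOIN b on code → 5 row(s).
Then INNER JOIN `flights c` on link_id: keep only rows whose b.link_id appears in c.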